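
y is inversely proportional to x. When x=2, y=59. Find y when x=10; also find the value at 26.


Inverse proportion: x × y = constant
k = 2 × 59 = 118
At x=10: k/10 = 11.80
At x=26: k/26 = 4.54
= 11.80 and 4.54

11.80 and 4.54


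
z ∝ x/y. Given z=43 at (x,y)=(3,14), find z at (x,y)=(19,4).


z = k·x/y
Solve for k using the known point: k = z·y/x = 43×14/3 = 602/3 ≈ 200.6667
Now evaluate at x=19, y=4:
z = k × 19 / 4 = (602 × 19) / (3 × 4) = 11438/12
≈ 953.1667

953.1667


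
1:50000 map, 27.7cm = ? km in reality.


Real distance = map distance × scale
= 27.7cm × 50000
= 1385000 cm = 13850.0 m
= 13.850 km

13.850 km


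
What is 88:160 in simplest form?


GCD(88, 160) = 8
88/8 : 160/8
= 11:20

11:20


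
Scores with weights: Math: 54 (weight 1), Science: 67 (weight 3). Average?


Numerator = 54×1 + 67×3
= 54 + 201
= 255
Total weight = 4
Weighted avg = 255/4
= 63.75

63.75


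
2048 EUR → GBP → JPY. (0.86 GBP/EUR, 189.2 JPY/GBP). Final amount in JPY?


Step 1: 2048 EUR × 0.86 = 1761.28 GBP
Step 2: 1761.28 GBP × 189.2 = 333234.18 JPY
Implied rate EUR→JPY = 0.86 × 189.2 = 162.7120
= 333234.18 JPY

333234.18 JPY


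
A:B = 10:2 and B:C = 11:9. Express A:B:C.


Match B: multiply A:B by 11 → 110:22
Multiply B:C by 2 → 22:18
Combined: 110:22:18
GCD = 2
= 55:11:9

55:11:9


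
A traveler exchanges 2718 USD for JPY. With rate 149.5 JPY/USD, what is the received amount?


Amount × rate = 2718 × 149.5
= 406341.00 JPY

406341.00 JPY


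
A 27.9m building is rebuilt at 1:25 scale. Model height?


Model size = real / scale
= 27.9 / 25
= 1.1160 m

1.1160 m


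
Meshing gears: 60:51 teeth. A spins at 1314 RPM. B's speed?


Gear ratio = 60:51 = 20:17
RPM_B = RPM_A × (teeth_A / teeth_B)
= 1314 × (60/51)
= 1545.9 RPM

1545.9 RPM


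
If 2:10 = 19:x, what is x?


Cross multiply: 2 × x = 10 × 19
2x = 190
x = 190 / 2
= 95.00

95.00


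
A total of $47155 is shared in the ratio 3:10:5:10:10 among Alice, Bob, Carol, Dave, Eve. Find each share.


Total parts = 3 + 10 + 5 + 10 + 10 = 38
Alice: 47155 × 3/38 = 3722.76
Bob: 47155 × 10/38 = 12409.21
Carol: 47155 × 5/38 = 6204.61
Dave: 47155 × 10/38 = 12409.21
Eve: 47155 × 10/38 = 12409.21
= Alice: $3722.76, Bob: $12409.21, Carol: $6204.61, Dave: $12409.21, Eve: $12409.21

Alice: $3722.76, Bob: $12409.21, Carol: $6204.61, Dave: $12409.21, Eve: $12409.21


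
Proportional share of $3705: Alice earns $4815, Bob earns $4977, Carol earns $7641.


Total income = 4815 + 4977 + 7641 = $17433
Alice: $3705 × 4815/17433 = $1023.32
Bob: $3705 × 4977/17433 = $1057.75
Carol: $3705 × 7641/17433 = $1623.93
= Alice: $1023.32, Bob: $1057.75, Carol: $1623.93

Alice: $1023.32, Bob: $1057.75, Carol: $1623.93


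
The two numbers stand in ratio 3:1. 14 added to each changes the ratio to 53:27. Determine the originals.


Let A = 3k, B = 1k.
(3k + 14) / (1k + 14) = 53/27
Cross-multiply: 27(3k + 14) = 53(1k + 14)
81k + 378 = 53k + 742
81k - 53k = 742 - 378
28k = 364
k = 364/28 = 13
A = 3×13 = 39, B = 1×13 = 13
= A = 39, B = 13

A = 39, B = 13


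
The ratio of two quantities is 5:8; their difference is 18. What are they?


Let A = 5k, B = 8k.
8k - 5k = 18
3k = 18 → k = 18/3 = 6
A = 5×6 = 30, B = 8×6 = 48
= A = 30, B = 48

A = 30, B = 48


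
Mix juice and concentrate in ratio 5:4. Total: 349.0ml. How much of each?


Total parts = 5 + 4 = 9
juice: 349.0 × 5/9 = 193.9ml
concentrate: 349.0 × 4/9 = 155.1ml
= 193.9ml and 155.1ml

193.9ml and 155.1ml


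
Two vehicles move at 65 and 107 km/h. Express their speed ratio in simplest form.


Ratio = 65:107
GCD = 1
Simplified = 65:107
Time ratio (same distance) = 107:65
Speed ratio = 65:107

65:107


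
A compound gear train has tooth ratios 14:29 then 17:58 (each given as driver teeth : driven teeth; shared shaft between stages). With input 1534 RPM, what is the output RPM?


Stage 1: RPM_B = RPM_A × t_A/t_B = 1534 × 14/29 = 21476/29 ≈ 740.55
B and C share a shaft → RPM_C = RPM_B
Stage 2: RPM_D = RPM_C × t_C/t_D = RPM_A × (t_A×t_C)/(t_B×t_D)
Overall ratio = (14×17)/(29×58) = 238/1682
RPM_D = 1534 × 238/1682 = 365092/1682
≈ 217.06 RPM

217.06 RPM


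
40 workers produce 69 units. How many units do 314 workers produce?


Direct proportion: y/x = constant
k = 69/40 = 1.7250
y₂ = k × 314 = 69 × 314 / 40 = 21666/40
= 541.65

541.65


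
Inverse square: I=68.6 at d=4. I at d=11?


I₁d₁² = I₂d₂²
I₂ = I₁ × (d₁/d₂)²
= 68.6 × (4/11)²
= 68.6 × 16/121
= 1097.6/121
≈ 9.0711

9.0711


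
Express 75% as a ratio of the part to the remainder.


75% means 75 parts out of 100; remainder = 25
Part : remainder = 75:25
GCD = 25
= 3:1

3:1


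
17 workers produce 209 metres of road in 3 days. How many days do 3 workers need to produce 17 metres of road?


Days ∝ work / workers, so d₂ = d₁ × (m₁/m₂) × (w₂/w₁)
Workers factor (inverse): 17/3 ≈ 5.6667
Work factor (direct): 17/209 ≈ 0.0813
d₂ = 3 × 17/3 × 17/209 = (3 × 17 × 17) / (3 × 209) = 867/627
≈ 1.38 days

1.38 days


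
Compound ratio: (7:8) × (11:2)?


Compound ratio = (7×11) : (8×2)
= 77:16
GCD = 1
= 77:16

77:16


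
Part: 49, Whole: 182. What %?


Percentage = (part / whole) × 100
= (49 / 182) × 100
≈ 26.92%

26.92%


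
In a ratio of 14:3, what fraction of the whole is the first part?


Total parts = 14 + 3 = 17
First part: 14/17 = 14/17
= 14/17

14/17


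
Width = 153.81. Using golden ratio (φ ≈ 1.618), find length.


φ = (1 + √5) / 2 ≈ 1.618
Length = width × φ = 153.81 × 1.618 = 248.86458
≈ 248.86

248.86


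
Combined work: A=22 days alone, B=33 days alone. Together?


Rate of A = 1/22 per day
Rate of B = 1/33 per day
Combined rate = 1/22 + 1/33 = 55/726 ≈ 0.0758 per day
Days = 1 / combined rate = 726/55
= 13.20 days

13.20 days


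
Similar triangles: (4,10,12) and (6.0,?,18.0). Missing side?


Scale factor = 6.0/4 = 1.5
Missing side = 10 × 1.5
= 15.0

15.0


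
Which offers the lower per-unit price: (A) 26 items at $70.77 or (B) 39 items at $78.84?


Deal A: $70.77/26 = $2.7219/unit
Deal B: $78.84/39 = $2.0215/unit
B is cheaper per unit
= Deal B

Deal B


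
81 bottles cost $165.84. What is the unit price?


Unit rate = total / quantity
= 165.84 / 81
= $2.05 per unit

$2.05 per unit


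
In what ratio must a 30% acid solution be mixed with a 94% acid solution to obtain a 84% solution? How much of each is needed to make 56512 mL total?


Let x parts of 30% mix with y parts of 94%.
30x + 94y = 84(x + y)
30x + 94y = 84x + 84y
x(30 - 84) = y(84 - 94)
x/y = (94 - 84)/(84 - 30) = 10/54
Simplify: 5:27
Total parts = 32; one part = 56512/32 = 1766.00 mL
30% solution: 5×1766.00 = 8830.00 mL
94% solution: 27×1766.00 = 47682.00 mL
= ratio 5:27; 8830.00 mL and 47682.00 mL

ratio 5:27; 8830.00 mL and 47682.00 mL


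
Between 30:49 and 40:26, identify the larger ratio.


30/49 = 0.6122
40/26 = 1.5385
0.6122 < 1.5385, so 30:49 is less
= 40:26

40:26


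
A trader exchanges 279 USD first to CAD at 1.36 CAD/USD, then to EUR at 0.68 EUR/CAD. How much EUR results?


Step 1: 279 USD × 1.36 = 379.44 CAD
Step 2: 379.44 CAD × 0.68 = 258.02 EUR
Implied rate USD→EUR = 1.36 × 0.68 = 0.9248
= 258.02 EUR

258.02 EUR


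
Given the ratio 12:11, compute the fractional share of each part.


Total parts = 12 + 11 = 23
First part: 12/23 = 12/23
Second part: 11/23 = 11/23
= 12/23 and 11/23

12/23 and 11/23


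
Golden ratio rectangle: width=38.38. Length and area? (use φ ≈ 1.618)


φ = (1 + √5) / 2 ≈ 1.618
Length = width × φ = 38.38 × 1.618 = 62.09884
≈ 62.10
Area = width × length = 38.38 × 62.09884 = 2383.3534792 ≈ 2383.35
= Length: 62.10, Area: 2383.35

Length: 62.10, Area: 2383.35


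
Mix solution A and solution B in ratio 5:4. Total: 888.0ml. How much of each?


Total parts = 5 + 4 = 9
solution A: 888.0 × 5/9 = 493.3ml
solution B: 888.0 × 4/9 = 394.7ml
= 493.3ml and 394.7ml

493.3ml and 394.7ml


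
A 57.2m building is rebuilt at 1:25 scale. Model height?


Model size = real / scale
= 57.2 / 25
= 2.2880 m

2.2880 m


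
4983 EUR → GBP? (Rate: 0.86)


Amount × rate = 4983 × 0.86
= 4285.38 GBP

4285.38 GBP


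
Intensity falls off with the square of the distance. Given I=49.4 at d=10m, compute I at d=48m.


I₁d₁² = I₂d₂²
I₂ = I₁ × (d₁/d₂)²
= 49.4 × (10/48)²
= 49.4 × 100/2304
= 4940/2304
≈ 2.1441

2.1441


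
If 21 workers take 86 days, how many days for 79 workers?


Inverse proportion: x × y = constant
k = 21 × 86 = 1806
y₂ = k / 79 = 1806 / 79
= 22.86

22.86


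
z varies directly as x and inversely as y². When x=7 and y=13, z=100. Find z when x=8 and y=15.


z = k·x/y²
Solve for k using the known point: k = z·y²/x = 100×169/7 = 16900/7 ≈ 2414.2857
Now evaluate at x=8, y=15:
z = k × 8 / 225 = (16900 × 8) / (7 × 225) = 135200/1575
≈ 85.8413

85.8413


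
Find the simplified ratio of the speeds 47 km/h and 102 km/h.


Ratio = 47:102
GCD = 1
Simplified = 47:102
Time ratio (same distance) = 102:47
Speed ratio = 47:102

47:102


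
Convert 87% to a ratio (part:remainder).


87% means 87 parts out of 100; remainder = 13
Part : remainder = 87:13
GCD = 1
= 87:13

87:13


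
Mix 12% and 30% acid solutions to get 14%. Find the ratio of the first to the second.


Let x parts of 12% mix with y parts of 30%.
12x + 30y = 14(x + y)
12x + 30y = 14x + 14y
x(12 - 14) = y(14 - 30)
x/y = (30 - 14)/(14 - 12) = 16/2
Simplify: 8:1
= 8:1

8:1


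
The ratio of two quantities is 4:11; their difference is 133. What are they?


Let A = 4k, B = 11k.
11k - 4k = 133
7k = 133 → k = 133/7 = 19
A = 4×19 = 76, B = 11×19 = 209
= A = 76, B = 209

A = 76, B = 209


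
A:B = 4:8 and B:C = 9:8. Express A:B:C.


Match B: multiply A:B by 9 → 36:72
Multiply B:C by 8 → 72:64
Combined: 36:72:64
GCD = 4
= 9:18:16

9:18:16


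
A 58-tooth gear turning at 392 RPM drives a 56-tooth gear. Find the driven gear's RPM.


Gear ratio = 58:56 = 29:28
RPM_B = RPM_A × (teeth_A / teeth_B)
= 392 × (58/56)
= 406.0 RPM

406.0 RPM


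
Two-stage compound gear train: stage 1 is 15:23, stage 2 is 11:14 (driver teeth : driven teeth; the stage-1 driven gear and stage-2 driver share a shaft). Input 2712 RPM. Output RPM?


Stage 1: RPM_B = RPM_A × t_A/t_B = 2712 × 15/23 = 40680/23 ≈ 1768.70
B and C share a shaft → RPM_C = RPM_B
Stage 2: RPM_D = RPM_C × t_C/t_D = RPM_A × (t_A×t_C)/(t_B×t_D)
Overall ratio = (15×11)/(23×14) = 165/322
RPM_D = 2712 × 165/322 = 447480/322
≈ 1389.69 RPM

1389.69 RPM


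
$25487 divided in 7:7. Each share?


Total parts = 7 + 7 = 14
Part 1: 25487 × 7/14 = 12743.50
Part 2: 25487 × 7/14 = 12743.50
= Part 1: $12743.50, Part 2: $12743.50

Part 1: $12743.50, Part 2: $12743.50


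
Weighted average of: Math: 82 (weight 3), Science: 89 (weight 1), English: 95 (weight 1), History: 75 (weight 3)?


Numerator = 82×3 + 89×1 + 95×1 + 75×3
= 246 + 89 + 95 + 225
= 655
Total weight = 8
Weighted avg = 655/8
= 81.88

81.88


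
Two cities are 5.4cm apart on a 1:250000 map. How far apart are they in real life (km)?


Real distance = map distance × scale
= 5.4cm × 250000
= 1350000 cm = 13500.0 m
= 13.500 km

13.500 km


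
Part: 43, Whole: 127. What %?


Percentage = (part / whole) × 100
= (43 / 127) × 100
≈ 33.86%

33.86%


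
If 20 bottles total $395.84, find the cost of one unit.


Unit rate = total / quantity
= 395.84 / 20
= $19.79 per unit

$19.79 per unit


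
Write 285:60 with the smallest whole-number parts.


GCD(285, 60) = 15
285/15 : 60/15
= 19:4

19:4


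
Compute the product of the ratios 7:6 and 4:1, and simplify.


Compound ratio = (7×4) : (6×1)
= 28:6
GCD = 2
= 14:3

14:3


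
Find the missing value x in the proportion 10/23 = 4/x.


Cross multiply: 10 × x = 23 × 4
10x = 92
x = 92 / 10
= 9.20

9.20


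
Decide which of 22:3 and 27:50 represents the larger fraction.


22/3 = 7.3333
27/50 = 0.5400
7.3333 > 0.5400, so 22:3 is greater
= 22:3

22:3


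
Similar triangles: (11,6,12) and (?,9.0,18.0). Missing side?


Scale factor = 9.0/6 = 1.5
Missing side = 11 × 1.5
= 16.5

16.5


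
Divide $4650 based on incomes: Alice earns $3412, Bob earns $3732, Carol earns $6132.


Total income = 3412 + 3732 + 6132 = $13276
Alice: $4650 × 3412/13276 = $1195.07
Bob: $4650 × 3732/13276 = $1307.16
Carol: $4650 × 6132/13276 = $2147.77
= Alice: $1195.07, Bob: $1307.16, Carol: $2147.77

Alice: $1195.07, Bob: $1307.16, Carol: $2147.77


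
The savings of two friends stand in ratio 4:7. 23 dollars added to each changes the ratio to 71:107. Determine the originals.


Let A = 4k, B = 7k.
(4k + 23) / (7k + 23) = 71/107
Cross-multiply: 107(4k + 23) = 71(7k + 23)
428k + 2461 = 497k + 1633
428k - 497k = 1633 - 2461
-69k = -828
k = -828/-69 = 12
A = 4×12 = 48, B = 7×12 = 84
= A = 48, B = 84

A = 48, B = 84


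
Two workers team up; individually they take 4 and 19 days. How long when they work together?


Rate of A = 1/4 per day
Rate of B = 1/19 per day
Combined rate = 1/4 + 1/19 = 23/76 ≈ 0.3026 per day
Days = 1 / combined rate = 76/23
≈ 3.30 days

3.30 days


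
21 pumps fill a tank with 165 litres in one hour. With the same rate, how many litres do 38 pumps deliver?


Direct proportion: y/x = constant
k = 165/21 ≈ 7.8571
y₂ = k × 38 = 165 × 38 / 21 = 6270/21
≈ 298.57

298.57


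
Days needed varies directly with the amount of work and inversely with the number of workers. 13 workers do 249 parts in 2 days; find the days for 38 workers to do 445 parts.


Days ∝ work / workers, so d₂ = d₁ × (m₁/m₂) × (w₂/w₁)
Workers factor (inverse): 13/38 ≈ 0.3421
Work factor (direct): 445/249 ≈ 1.7871
d₂ = 2 × 13/38 × 445/249 = (2 × 13 × 445) / (38 × 249) = 11570/9462
≈ 1.22 days

1.22 days


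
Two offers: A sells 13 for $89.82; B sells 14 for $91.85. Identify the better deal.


Deal A: $89.82/13 = $6.9092/unit
Deal B: $91.85/14 = $6.5607/unit
B is cheaper per unit
= Deal B

Deal B


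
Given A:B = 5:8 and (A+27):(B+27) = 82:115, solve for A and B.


Let A = 5k, B = 8k.
(5k + 27) / (8k + 27) = 82/115
Cross-multiply: 115(5k + 27) = 82(8k + 27)
575k + 3105 = 656k + 2214
575k - 656k = 2214 - 3105
-81k = -891
k = -891/-81 = 11
A = 5×11 = 55, B = 8×11 = 88
= A = 55, B = 88

A = 55, B = 88


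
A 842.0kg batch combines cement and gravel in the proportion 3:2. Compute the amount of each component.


Total parts = 3 + 2 = 5
cement: 842.0 × 3/5 = 505.2kg
gravel: 842.0 × 2/5 = 336.8kg
= 505.2kg and 336.8kg

505.2kg and 336.8kg


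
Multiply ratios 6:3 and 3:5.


Compound ratio = (6×3) : (3×5)
= 18:15
GCD = 3
= 6:5

6:5


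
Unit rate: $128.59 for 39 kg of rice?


Unit rate = total / quantity
= 128.59 / 39
= $3.30 per unit

$3.30 per unit


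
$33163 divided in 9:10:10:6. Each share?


Total parts = 9 + 10 + 10 + 6 = 35
Part 1: 33163 × 9/35 = 8527.63
Part 2: 33163 × 10/35 = 9475.14
Part 3: 33163 × 10/35 = 9475.14
Part 4: 33163 × 6/35 = 5685.09
= Part 1: $8527.63, Part 2: $9475.14, Part 3: $9475.14, Part 4: $5685.09

Part 1: $8527.63, Part 2: $9475.14, Part 3: $9475.14, Part 4: $5685.09


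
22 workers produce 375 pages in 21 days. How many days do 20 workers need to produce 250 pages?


Days ∝ work / workers, so d₂ = d₁ × (m₁/m₂) × (w₂/w₁)
Workers factor (inverse): 22/20 = 1.1000
Work factor (direct): 250/375 ≈ 0.6667
d₂ = 21 × 22/20 × 250/375 = (21 × 22 × 250) / (20 × 375) = 115500/7500
= 15.40 days

15.40 days


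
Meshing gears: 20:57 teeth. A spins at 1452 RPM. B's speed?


Gear ratio = 20:57 = 20:57
RPM_B = RPM_A × (teeth_A / teeth_B)
= 1452 × (20/57)
= 509.5 RPM

509.5 RPM


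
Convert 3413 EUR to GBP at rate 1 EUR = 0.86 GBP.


Amount × rate = 3413 × 0.86
= 2935.18 GBP

2935.18 GBP


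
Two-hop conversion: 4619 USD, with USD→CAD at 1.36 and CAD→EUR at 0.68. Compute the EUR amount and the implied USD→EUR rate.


Step 1: 4619 USD × 1.36 = 6281.84 CAD
Step 2: 6281.84 CAD × 0.68 = 4271.65 EUR
Implied rate USD→EUR = 1.36 × 0.68 = 0.9248
= 4271.65 EUR; implied rate 0.9248 EUR/USD

4271.65 EUR; implied rate 0.9248 EUR/USD


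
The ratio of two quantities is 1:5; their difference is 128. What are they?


Let A = 1k, B = 5k.
5k - 1k = 128
4k = 128 → k = 128/4 = 32
A = 1×32 = 32, B = 5×32 = 160
= A = 32, B = 160

A = 32, B = 160


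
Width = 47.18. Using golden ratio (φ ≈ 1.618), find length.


φ = (1 + √5) / 2 ≈ 1.618
Length = width × φ = 47.18 × 1.618 = 76.33724
≈ 76.34

76.34


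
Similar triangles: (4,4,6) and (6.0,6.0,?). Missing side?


Scale factor = 6.0/4 = 1.5
Missing side = 6 × 1.5
= 9.0

9.0


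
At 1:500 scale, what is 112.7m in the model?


Model size = real / scale
= 112.7 / 500
= 0.2254 m

0.2254 m


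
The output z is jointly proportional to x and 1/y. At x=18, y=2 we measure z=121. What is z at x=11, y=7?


z = k·x/y
Solve for k using the known point: k = z·y/x = 121×2/18 = 242/18 ≈ 13.4444
Now evaluate at x=11, y=7:
z = k × 11 / 7 = (242 × 11) / (18 × 7) = 2662/126
≈ 21.1270

21.1270


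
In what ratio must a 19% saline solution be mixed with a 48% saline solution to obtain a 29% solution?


Let x parts of 19% mix with y parts of 48%.
19x + 48y = 29(x + y)
19x + 48y = 29x + 29y
x(19 - 29) = y(29 - 48)
x/y = (48 - 29)/(29 - 19) = 19/10
Simplify: 19:10
= 19:10

19:10


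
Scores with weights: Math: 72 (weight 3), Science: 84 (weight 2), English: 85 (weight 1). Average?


Numerator = 72×3 + 84×2 + 85×1
= 216 + 168 + 85
= 469
Total weight = 6
Weighted avg = 469/6
= 78.17

78.17


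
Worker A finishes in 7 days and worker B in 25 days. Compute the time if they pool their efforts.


Rate of A = 1/7 per day
Rate of B = 1/25 per day
Combined rate = 1/7 + 1/25 = 32/175 ≈ 0.1829 per day
Days = 1 / combined rate = 175/32
≈ 5.47 days

5.47 days


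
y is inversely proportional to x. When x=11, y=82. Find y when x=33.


Inverse proportion: x × y = constant
k = 11 × 82 = 902
y₂ = k / 33 = 902 / 33
= 27.33

27.33


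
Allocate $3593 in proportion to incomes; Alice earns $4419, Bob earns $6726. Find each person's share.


Total income = 4419 + 6726 = $11145
Alice: $3593 × 4419/11145 = $1424.63
Bob: $3593 × 6726/11145 = $2168.37
= Alice: $1424.63, Bob: $2168.37

Alice: $1424.63, Bob: $2168.37


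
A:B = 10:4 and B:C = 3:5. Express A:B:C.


Match B: multiply A:B by 3 → 30:12
Multiply B:C by 4 → 12:20
Combined: 30:12:20
GCD = 2
= 15:6:10

15:6:10


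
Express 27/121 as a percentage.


Percentage = (part / whole) × 100
= (27 / 121) × 100
≈ 22.31%

22.31%


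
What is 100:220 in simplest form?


GCD(100, 220) = 20
100/20 : 220/20
= 5:11

5:11


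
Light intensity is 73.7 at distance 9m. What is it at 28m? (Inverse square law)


I₁d₁² = I₂d₂²
I₂ = I₁ × (d₁/d₂)²
= 73.7 × (9/28)²
= 73.7 × 81/784
= 5969.7/784
≈ 7.6144

7.6144


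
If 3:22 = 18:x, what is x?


Cross multiply: 3 × x = 22 × 18
3x = 396
x = 396 / 3
= 132.00

132.00


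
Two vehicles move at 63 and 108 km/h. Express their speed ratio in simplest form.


Ratio = 63:108
GCD = 9
Simplified = 7:12
Time ratio (same distance) = 12:7
Speed ratio = 7:12

7:12


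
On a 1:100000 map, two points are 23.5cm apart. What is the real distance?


Real distance = map distance × scale
= 23.5cm × 100000
= 2350000 cm = 23500.0 m
= 23.500 km

23.500 km


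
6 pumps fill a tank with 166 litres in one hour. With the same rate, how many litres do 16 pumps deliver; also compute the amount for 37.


Direct proportion: y/x = constant
k = 166/6 ≈ 27.6667
y at x=16: k × 16 = 166 × 16 / 6 = 2656/6 ≈ 442.67
y at x=37: k × 37 = 166 × 37 / 6 = 6142/6 ≈ 1023.67
= 442.67 and 1023.67

442.67 and 1023.67


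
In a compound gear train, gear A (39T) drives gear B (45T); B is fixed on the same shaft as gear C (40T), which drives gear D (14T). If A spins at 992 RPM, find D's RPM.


Stage 1: RPM_B = RPM_A × t_A/t_B = 992 × 39/45 = 38688/45 ≈ 859.73
B and C share a shaft → RPM_C = RPM_B
Stage 2: RPM_D = RPM_C × t_C/t_D = RPM_A × (t_A×t_C)/(t_B×t_D)
Overall ratio = (39×40)/(45×14) = 1560/630
RPM_D = 992 × 1560/630 = 1547520/630
≈ 2456.38 RPM

2456.38 RPM


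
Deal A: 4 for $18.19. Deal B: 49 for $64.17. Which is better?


Deal A: $18.19/4 = $4.5475/unit
Deal B: $64.17/49 = $1.3096/unit
B is cheaper per unit
= Deal B

Deal B


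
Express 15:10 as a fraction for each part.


Total parts = 15 + 10 = 25
First part: 15/25 = 3/5
Second part: 10/25 = 2/5
= 3/5 and 2/5

3/5 and 2/5


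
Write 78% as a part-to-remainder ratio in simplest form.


78% means 78 parts out of 100; remainder = 22
Part : remainder = 78:22
GCD = 2
= 39:11

39:11


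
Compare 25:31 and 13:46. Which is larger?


25/31 = 0.8065
13/46 = 0.2826
0.8065 > 0.2826, so 25:31 is greater
= 25:31

25:31


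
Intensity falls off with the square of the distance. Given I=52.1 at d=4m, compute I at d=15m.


I₁d₁² = I₂d₂²
I₂ = I₁ × (d₁/d₂)²
= 52.1 × (4/15)²
= 52.1 × 16/225
= 833.6/225
≈ 3.7049

3.7049


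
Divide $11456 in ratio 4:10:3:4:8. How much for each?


Total parts = 4 + 10 + 3 + 4 + 8 = 29
Part 1: 11456 × 4/29 = 1580.14
Part 2: 11456 × 10/29 = 3950.34
Part 3: 11456 × 3/29 = 1185.10
Part 4: 11456 × 4/29 = 1580.14
Part 5: 11456 × 8/29 = 3160.28
= Part 1: $1580.14, Part 2: $3950.34, Part 3: $1185.10, Part 4: $1580.14, Part 5: $3160.28

Part 1: $1580.14, Part 2: $3950.34, Part 3: $1185.10, Part 4: $1580.14, Part 5: $3160.28


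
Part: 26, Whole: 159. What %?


Percentage = (part / whole) × 100
= (26 / 159) × 100
≈ 16.35%

16.35%


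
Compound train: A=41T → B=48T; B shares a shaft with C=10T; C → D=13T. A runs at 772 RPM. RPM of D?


Stage 1: RPM_B = RPM_A × t_A/t_B = 772 × 41/48 = 31652/48 ≈ 659.42
B and C share a shaft → RPM_C = RPM_B
Stage 2: RPM_D = RPM_C × t_C/t_D = RPM_A × (t_A×t_C)/(t_B×t_D)
Overall ratio = (41×10)/(48×13) = 410/624
RPM_D = 772 × 410/624 = 316520/624
≈ 507.24 RPM

507.24 RPM


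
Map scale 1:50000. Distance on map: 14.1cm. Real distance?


Real distance = map distance × scale
= 14.1cm × 50000
= 705000 cm = 7050.0 m
= 7.050 km

7.050 km


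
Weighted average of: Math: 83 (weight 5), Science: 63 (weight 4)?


Numerator = 83×5 + 63×4
= 415 + 252
= 667
Total weight = 9
Weighted avg = 667/9
= 74.11

74.11


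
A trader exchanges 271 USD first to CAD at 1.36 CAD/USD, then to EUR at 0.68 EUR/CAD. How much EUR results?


Step 1: 271 USD × 1.36 = 368.56 CAD
Step 2: 368.56 CAD × 0.68 = 250.62 EUR
Implied rate USD→EUR = 1.36 × 0.68 = 0.9248
= 250.62 EUR

250.62 EUR


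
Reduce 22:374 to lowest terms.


GCD(22, 374) = 22
22/22 : 374/22
= 1:17

1:17


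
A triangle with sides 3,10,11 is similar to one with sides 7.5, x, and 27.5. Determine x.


Scale factor = 7.5/3 = 2.5
Missing side = 10 × 2.5
= 25.0

25.0


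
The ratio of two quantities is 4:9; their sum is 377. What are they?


Let A = 4k, B = 9k.
4k + 9k = 377
13k = 377 → k = 377/13 = 29
A = 4×29 = 116, B = 9×29 = 261
= A = 116, B = 261

A = 116, B = 261


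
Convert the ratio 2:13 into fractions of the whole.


Total parts = 2 + 13 = 15
First part: 2/15 = 2/15
Second part: 13/15 = 13/15
= 2/15 and 13/15

2/15 and 13/15


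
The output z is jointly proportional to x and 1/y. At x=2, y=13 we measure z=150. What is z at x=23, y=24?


z = k·x/y
Solve for k using the known point: k = z·y/x = 150×13/2 = 1950/2 = 975.0000
Now evaluate at x=23, y=24:
z = k × 23 / 24 = (1950 × 23) / (2 × 24) = 44850/48
= 934.3750

934.3750


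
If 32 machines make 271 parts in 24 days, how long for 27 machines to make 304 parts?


Days ∝ work / workers, so d₂ = d₁ × (m₁/m₂) × (w₂/w₁)
Workers factor (inverse): 32/27 ≈ 1.1852
Work factor (direct): 304/271 ≈ 1.1218
d₂ = 24 × 32/27 × 304/271 = (24 × 32 × 304) / (27 × 271) = 233472/7317
≈ 31.91 days

31.91 days


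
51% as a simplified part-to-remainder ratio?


51% means 51 parts out of 100; remainder = 49
Part : remainder = 51:49
GCD = 1
= 51:49

51:49


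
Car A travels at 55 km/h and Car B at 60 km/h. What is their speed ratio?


Ratio = 55:60
GCD = 5
Simplified = 11:12
Time ratio (same distance) = 12:11
Speed ratio = 11:12

11:12


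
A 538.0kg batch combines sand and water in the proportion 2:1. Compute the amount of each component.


Total parts = 2 + 1 = 3
sand: 538.0 × 2/3 = 358.7kg
water: 538.0 × 1/3 = 179.3kg
= 358.7kg and 179.3kg

358.7kg and 179.3kg


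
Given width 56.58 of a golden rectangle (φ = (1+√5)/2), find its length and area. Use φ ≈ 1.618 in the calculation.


φ = (1 + √5) / 2 ≈ 1.618
Length = width × φ = 56.58 × 1.618 = 91.54644
≈ 91.55
Area = width × length = 56.58 × 91.54644 = 5179.6975752 ≈ 5179.70
= Length: 91.55, Area: 5179.70

Length: 91.55, Area: 5179.70


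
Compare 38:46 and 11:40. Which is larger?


38/46 = 0.8261
11/40 = 0.2750
0.8261 > 0.2750, so 38:46 is greater
= 38:46

38:46


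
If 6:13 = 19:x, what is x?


Cross multiply: 6 × x = 13 × 19
6x = 247
x = 247 / 6
= 41.17

41.17


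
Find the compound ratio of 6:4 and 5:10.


Compound ratio = (6×5) : (4×10)
= 30:40
GCD = 10
= 3:4

3:4


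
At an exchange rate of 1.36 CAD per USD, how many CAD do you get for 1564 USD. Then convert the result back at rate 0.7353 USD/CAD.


Amount × rate = 1564 × 1.36 = 2127.04 CAD
Round-trip: 2127.04 × 0.7353 = 1564.01 USD
= 2127.04 CAD, then 1564.01 USD

2127.04 CAD, then 1564.01 USD


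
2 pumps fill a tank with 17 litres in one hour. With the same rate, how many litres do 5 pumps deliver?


Direct proportion: y/x = constant
k = 17/2 = 8.5000
y₂ = k × 5 = 17 × 5 / 2 = 85/2
= 42.50

42.50


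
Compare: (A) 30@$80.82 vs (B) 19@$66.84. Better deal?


Deal A: $80.82/30 = $2.6940/unit
Deal B: $66.84/19 = $3.5179/unit
A is cheaper per unit
= Deal A

Deal A


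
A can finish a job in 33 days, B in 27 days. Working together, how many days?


Rate of A = 1/33 per day
Rate of B = 1/27 per day
Combined rate = 1/33 + 1/27 = 60/891 ≈ 0.0673 per day
Days = 1 / combined rate = 891/60
= 14.85 days

14.85 days


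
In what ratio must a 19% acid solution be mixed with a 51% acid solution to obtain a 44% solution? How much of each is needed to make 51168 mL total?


Let x parts of 19% mix with y parts of 51%.
19x + 51y = 44(x + y)
19x + 51y = 44x + 44y
x(19 - 44) = y(44 - 51)
x/y = (51 - 44)/(44 - 19) = 7/25
Simplify: 7:25
Total parts = 32; one part = 51168/32 = 1599.00 mL
19% solution: 7×1599.00 = 11193.00 mL
51% solution: 25×1599.00 = 39975.00 mL
= ratio 7:25; 11193.00 mL and 39975.00 mL

ratio 7:25; 11193.00 mL and 39975.00 mL


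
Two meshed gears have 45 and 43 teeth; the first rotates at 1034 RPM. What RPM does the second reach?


Gear ratio = 45:43 = 45:43
RPM_B = RPM_A × (teeth_A / teeth_B)
= 1034 × (45/43)
= 1082.1 RPM

1082.1 RPM


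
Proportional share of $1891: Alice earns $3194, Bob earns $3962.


Total income = 3194 + 3962 = $7156
Alice: $1891 × 3194/7156 = $844.03
Bob: $1891 × 3962/7156 = $1046.97
= Alice: $844.03, Bob: $1046.97

Alice: $844.03, Bob: $1046.97


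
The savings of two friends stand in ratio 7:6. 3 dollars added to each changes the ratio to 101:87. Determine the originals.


Let A = 7k, B = 6k.
(7k + 3) / (6k + 3) = 101/87
Cross-multiply: 87(7k + 3) = 101(6k + 3)
609k + 261 = 606k + 303
609k - 606k = 303 - 261
3k = 42
k = 42/3 = 14
A = 7×14 = 98, B = 6×14 = 84
= A = 98, B = 84

A = 98, B = 84


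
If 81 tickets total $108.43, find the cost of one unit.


Unit rate = total / quantity
= 108.43 / 81
= $1.34 per unit

$1.34 per unit


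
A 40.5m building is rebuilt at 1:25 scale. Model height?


Model size = real / scale
= 40.5 / 25
= 1.6200 m

1.6200 m


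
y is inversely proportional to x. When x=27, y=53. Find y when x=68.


Inverse proportion: x × y = constant
k = 27 × 53 = 1431
y₂ = k / 68 = 1431 / 68
= 21.04

21.04


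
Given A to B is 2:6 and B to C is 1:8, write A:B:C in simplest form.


Match B: multiply A:B by 1 → 2:6
Multiply B:C by 6 → 6:48
Combined: 2:6:48
GCD = 2
= 1:3:24

1:3:24


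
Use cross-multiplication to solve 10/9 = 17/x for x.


Cross multiply: 10 × x = 9 × 17
10x = 153
x = 153 / 10
= 15.30

15.30


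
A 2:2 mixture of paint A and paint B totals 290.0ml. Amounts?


Total parts = 2 + 2 = 4
paint A: 290.0 × 2/4 = 145.0ml
paint B: 290.0 × 2/4 = 145.0ml
= 145.0ml and 145.0ml

145.0ml and 145.0ml


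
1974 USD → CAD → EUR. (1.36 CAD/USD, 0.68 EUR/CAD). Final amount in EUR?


Step 1: 1974 USD × 1.36 = 2684.64 CAD
Step 2: 2684.64 CAD × 0.68 = 1825.56 EUR
Implied rate USD→EUR = 1.36 × 0.68 = 0.9248
= 1825.56 EUR

1825.56 EUR


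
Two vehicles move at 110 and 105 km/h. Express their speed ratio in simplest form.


Ratio = 110:105
GCD = 5
Simplified = 22:21
Time ratio (same distance) = 21:22
Speed ratio = 22:21

22:21


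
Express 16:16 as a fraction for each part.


Total parts = 16 + 16 = 32
First part: 16/32 = 1/2
Second part: 16/32 = 1/2
= 1/2 and 1/2

1/2 and 1/2


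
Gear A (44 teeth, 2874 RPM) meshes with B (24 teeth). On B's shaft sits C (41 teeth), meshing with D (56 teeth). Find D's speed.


Stage 1: RPM_B = RPM_A × t_A/t_B = 2874 × 44/24 = 126456/24 = 5269.00
B and C share a shaft → RPM_C = RPM_B
Stage 2: RPM_D = RPM_C × t_C/t_D = RPM_A × (t_A×t_C)/(t_B×t_D)
Overall ratio = (44×41)/(24×56) = 1804/1344
RPM_D = 2874 × 1804/1344 = 5184696/1344
≈ 3857.66 RPM

3857.66 RPM


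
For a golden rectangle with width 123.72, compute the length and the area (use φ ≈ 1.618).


φ = (1 + √5) / 2 ≈ 1.618
Length = width × φ = 123.72 × 1.618 = 200.17896
≈ 200.18
Area = width × length = 123.72 × 200.17896 = 24766.1409312 ≈ 24766.14
= Length: 200.18, Area: 24766.14

Length: 200.18, Area: 24766.14


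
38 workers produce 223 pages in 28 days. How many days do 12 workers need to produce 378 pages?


Days ∝ work / workers, so d₂ = d₁ × (m₁/m₂) × (w₂/w₁)
Workers factor (inverse): 38/12 ≈ 3.1667
Work factor (direct): 378/223 ≈ 1.6951
d₂ = 28 × 38/12 × 378/223 = (28 × 38 × 378) / (12 × 223) = 402192/2676
≈ 150.30 days

150.30 days


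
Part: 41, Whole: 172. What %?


Percentage = (part / whole) × 100
= (41 / 172) × 100
≈ 23.84%

23.84%


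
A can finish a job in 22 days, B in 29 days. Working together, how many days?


Rate of A = 1/22 per day
Rate of B = 1/29 per day
Combined rate = 1/22 + 1/29 = 51/638 ≈ 0.0799 per day
Days = 1 / combined rate = 638/51
≈ 12.51 days

12.51 days


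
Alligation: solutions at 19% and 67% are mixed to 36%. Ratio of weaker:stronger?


Let x parts of 19% mix with y parts of 67%.
19x + 67y = 36(x + y)
19x + 67y = 36x + 36y
x(19 - 36) = y(36 - 67)
x/y = (67 - 36)/(36 - 19) = 31/17
Simplify: 31:17
= 31:17

31:17


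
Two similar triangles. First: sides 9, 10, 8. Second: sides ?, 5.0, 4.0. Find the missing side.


Scale factor = 5.0/10 = 0.5
Missing side = 9 × 0.5
= 4.5

4.5


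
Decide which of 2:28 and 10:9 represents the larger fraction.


2/28 = 0.0714
10/9 = 1.1111
0.0714 < 1.1111, so 2:28 is less
= 10:9

10:9


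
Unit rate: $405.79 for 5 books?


Unit rate = total / quantity
= 405.79 / 5
= $81.16 per unit

$81.16 per unit


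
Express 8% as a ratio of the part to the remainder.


8% means 8 parts out of 100; remainder = 92
Part : remainder = 8:92
GCD = 4
= 2:23

2:23


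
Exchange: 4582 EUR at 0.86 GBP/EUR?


Amount × rate = 4582 × 0.86
= 3940.52 GBP

3940.52 GBP


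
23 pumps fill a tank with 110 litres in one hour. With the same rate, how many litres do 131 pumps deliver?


Direct proportion: y/x = constant
k = 110/23 ≈ 4.7826
y₂ = k × 131 = 110 × 131 / 23 = 14410/23
≈ 626.52

626.52


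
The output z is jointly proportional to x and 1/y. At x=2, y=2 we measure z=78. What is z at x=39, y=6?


z = k·x/y
Solve for k using the known point: k = z·y/x = 78×2/2 = 156/2 = 78.0000
Now evaluate at x=39, y=6:
z = k × 39 / 6 = (156 × 39) / (2 × 6) = 6084/12
= 507.0000

507.0000


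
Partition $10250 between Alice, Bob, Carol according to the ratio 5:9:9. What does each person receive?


Total parts = 5 + 9 + 9 = 23
Alice: 10250 × 5/23 = 2228.26
Bob: 10250 × 9/23 = 4010.87
Carol: 10250 × 9/23 = 4010.87
= Alice: $2228.26, Bob: $4010.87, Carol: $4010.87

Alice: $2228.26, Bob: $4010.87, Carol: $4010.87


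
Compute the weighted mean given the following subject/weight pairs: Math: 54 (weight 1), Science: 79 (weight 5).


Numerator = 54×1 + 79×5
= 54 + 395
= 449
Total weight = 6
Weighted avg = 449/6
= 74.83

74.83


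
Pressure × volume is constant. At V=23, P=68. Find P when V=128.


Inverse proportion: x × y = constant
k = 23 × 68 = 1564
y₂ = k / 128 = 1564 / 128
= 12.22

12.22


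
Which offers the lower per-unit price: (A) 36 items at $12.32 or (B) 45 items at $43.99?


Deal A: $12.32/36 = $0.3422/unit
Deal B: $43.99/45 = $0.9776/unit
A is cheaper per unit
= Deal A

Deal A


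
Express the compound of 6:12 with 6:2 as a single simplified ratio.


Compound ratio = (6×6) : (12×2)
= 36:24
GCD = 12
= 3:2

3:2


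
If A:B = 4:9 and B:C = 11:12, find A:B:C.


Match B: multiply A:B by 11 → 44:99
Multiply B:C by 9 → 99:108
Combined: 44:99:108
GCD = 1
= 44:99:108

44:99:108


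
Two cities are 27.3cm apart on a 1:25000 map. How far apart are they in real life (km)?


Real distance = map distance × scale
= 27.3cm × 25000
= 682500 cm = 6825.0 m
= 6.825 km

6.825 km


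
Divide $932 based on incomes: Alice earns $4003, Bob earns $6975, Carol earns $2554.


Total income = 4003 + 6975 + 2554 = $13532
Alice: $932 × 4003/13532 = $275.70
Bob: $932 × 6975/13532 = $480.39
Carol: $932 × 2554/13532 = $175.90
= Alice: $275.70, Bob: $480.39, Carol: $175.90

Alice: $275.70, Bob: $480.39, Carol: $175.90


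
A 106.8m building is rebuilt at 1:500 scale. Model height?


Model size = real / scale
= 106.8 / 500
= 0.2136 m

0.2136 m


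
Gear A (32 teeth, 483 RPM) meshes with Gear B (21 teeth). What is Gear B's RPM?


Gear ratio = 32:21 = 32:21
RPM_B = RPM_A × (teeth_A / teeth_B)
= 483 × (32/21)
= 736.0 RPM

736.0 RPM


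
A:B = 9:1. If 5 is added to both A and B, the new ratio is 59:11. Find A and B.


Let A = 9k, B = 1k.
(9k + 5) / (1k + 5) = 59/11
Cross-multiply: 11(9k + 5) = 59(1k + 5)
99k + 55 = 59k + 295
99k - 59k = 295 - 55
40k = 240
k = 240/40 = 6
A = 9×6 = 54, B = 1×6 = 6
= A = 54, B = 6

A = 54, B = 6


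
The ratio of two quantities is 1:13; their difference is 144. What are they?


Let A = 1k, B = 13k.
13k - 1k = 144
12k = 144 → k = 144/12 = 12
A = 1×12 = 12, B = 13×12 = 156
= A = 12, B = 156

A = 12, B = 156


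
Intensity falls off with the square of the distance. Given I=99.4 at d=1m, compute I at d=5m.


I₁d₁² = I₂d₂²
I₂ = I₁ × (d₁/d₂)²
= 99.4 × (1/5)²
= 99.4 × 1/25
= 99.4/25
= 3.9760

3.9760


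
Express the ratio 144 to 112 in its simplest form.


GCD(144, 112) = 16
144/16 : 112/16
= 9:7

9:7


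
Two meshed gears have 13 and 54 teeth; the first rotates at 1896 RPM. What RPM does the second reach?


Gear ratio = 13:54 = 13:54
RPM_B = RPM_A × (teeth_A / teeth_B)
= 1896 × (13/54)
= 456.4 RPM

456.4 RPM


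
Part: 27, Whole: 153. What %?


Percentage = (part / whole) × 100
= (27 / 153) × 100
≈ 17.65%

17.65%


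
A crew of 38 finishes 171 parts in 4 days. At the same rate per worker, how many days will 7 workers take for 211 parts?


Days ∝ work / workers, so d₂ = d₁ × (m₁/m₂) × (w₂/w₁)
Workers factor (inverse): 38/7 ≈ 5.4286
Work factor (direct): 211/171 ≈ 1.2339
d₂ = 4 × 38/7 × 211/171 = (4 × 38 × 211) / (7 × 171) = 32072/1197
≈ 26.79 days

26.79 days


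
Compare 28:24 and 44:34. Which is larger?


28/24 = 1.1667
44/34 = 1.2941
1.1667 < 1.2941, so 28:24 is less
= 44:34

44:34


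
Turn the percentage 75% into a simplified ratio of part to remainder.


75% means 75 parts out of 100; remainder = 25
Part : remainder = 75:25
GCD = 25
= 3:1

3:1


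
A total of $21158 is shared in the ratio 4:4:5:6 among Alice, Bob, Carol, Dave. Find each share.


Total parts = 4 + 4 + 5 + 6 = 19
Alice: 21158 × 4/19 = 4454.32
Bob: 21158 × 4/19 = 4454.32
Carol: 21158 × 5/19 = 5567.89
Dave: 21158 × 6/19 = 6681.47
= Alice: $4454.32, Bob: $4454.32, Carol: $5567.89, Dave: $6681.47

Alice: $4454.32, Bob: $4454.32, Carol: $5567.89, Dave: $6681.47


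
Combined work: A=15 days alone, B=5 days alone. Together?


Rate of A = 1/15 per day
Rate of B = 1/5 per day
Combined rate = 1/15 + 1/5 = 20/75 ≈ 0.2667 per day
Days = 1 / combined rate = 75/20
= 3.75 days

3.75 days


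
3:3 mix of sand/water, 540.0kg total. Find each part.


Total parts = 3 + 3 = 6
sand: 540.0 × 3/6 = 270.0kg
water: 540.0 × 3/6 = 270.0kg
= 270.0kg and 270.0kg

270.0kg and 270.0kg


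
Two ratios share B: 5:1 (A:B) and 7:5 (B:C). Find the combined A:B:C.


Match B: multiply A:B by 7 → 35:7
Multiply B:C by 1 → 7:5
Combined: 35:7:5
GCD = 1
= 35:7:5

35:7:5


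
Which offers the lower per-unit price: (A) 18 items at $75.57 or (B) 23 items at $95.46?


Deal A: $75.57/18 = $4.1983/unit
Deal B: $95.46/23 = $4.1504/unit
B is cheaper per unit
= Deal B

Deal B


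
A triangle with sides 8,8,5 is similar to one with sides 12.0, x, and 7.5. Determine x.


Scale factor = 12.0/8 = 1.5
Missing side = 8 × 1.5
= 12.0

12.0


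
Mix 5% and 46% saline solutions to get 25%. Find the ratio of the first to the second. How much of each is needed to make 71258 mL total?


Let x parts of 5% mix with y parts of 46%.
5x + 46y = 25(x + y)
5x + 46y = 25x + 25y
x(5 - 25) = y(25 - 46)
x/y = (46 - 25)/(25 - 5) = 21/20
Simplify: 21:20
Total parts = 41; one part = 71258/41 = 1738.00 mL
5% solution: 21×1738.00 = 36498.00 mL
46% solution: 20×1738.00 = 34760.00 mL
= ratio 21:20; 36498.00 mL and 34760.00 mL

ratio 21:20; 36498.00 mL and 34760.00 mL


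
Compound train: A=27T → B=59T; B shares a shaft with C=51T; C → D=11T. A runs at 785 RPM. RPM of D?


Stage 1: RPM_B = RPM_A × t_A/t_B = 785 × 27/59 = 21195/59 ≈ 359.24
B and C share a shaft → RPM_C = RPM_B
Stage 2: RPM_D = RPM_C × t_C/t_D = RPM_A × (t_A×t_C)/(t_B×t_D)
Overall ratio = (27×51)/(59×11) = 1377/649
RPM_D = 785 × 1377/649 = 1080945/649
≈ 1665.55 RPM

1665.55 RPM


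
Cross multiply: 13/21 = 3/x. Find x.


Cross multiply: 13 × x = 21 × 3
13x = 63
x = 63 / 13
= 4.85

4.85


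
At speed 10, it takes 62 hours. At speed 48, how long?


Inverse proportion: x × y = constant
k = 10 × 62 = 620
y₂ = k / 48 = 620 / 48
= 12.92

12.92


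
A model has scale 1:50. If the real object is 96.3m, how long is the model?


Model size = real / scale
= 96.3 / 50
= 1.9260 m

1.9260 m


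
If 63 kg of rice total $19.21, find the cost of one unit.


Unit rate = total / quantity
= 19.21 / 63
= $0.30 per unit

$0.30 per unit


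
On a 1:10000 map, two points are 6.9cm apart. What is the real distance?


Real distance = map distance × scale
= 6.9cm × 10000
= 69000 cm = 690.0 m
= 0.690 km

0.690 km


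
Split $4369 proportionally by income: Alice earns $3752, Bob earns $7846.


Total income = 3752 + 7846 = $11598
Alice: $4369 × 3752/11598 = $1413.39
Bob: $4369 × 7846/11598 = $2955.61
= Alice: $1413.39, Bob: $2955.61

Alice: $1413.39, Bob: $2955.61
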